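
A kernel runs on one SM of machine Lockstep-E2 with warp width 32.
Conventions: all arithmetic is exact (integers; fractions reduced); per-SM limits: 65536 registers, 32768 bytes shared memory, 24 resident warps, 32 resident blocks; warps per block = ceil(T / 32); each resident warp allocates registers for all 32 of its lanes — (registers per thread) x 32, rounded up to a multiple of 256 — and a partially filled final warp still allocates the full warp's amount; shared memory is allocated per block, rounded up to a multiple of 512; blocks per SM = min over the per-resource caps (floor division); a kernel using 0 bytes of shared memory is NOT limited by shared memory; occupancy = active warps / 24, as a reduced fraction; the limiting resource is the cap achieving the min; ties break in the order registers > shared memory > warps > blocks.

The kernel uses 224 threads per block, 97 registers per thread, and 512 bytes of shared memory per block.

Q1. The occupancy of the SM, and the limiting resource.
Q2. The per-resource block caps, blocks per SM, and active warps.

Answer: occupancy 7/12, limited by registers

registers: 2 blocks
shared memory: 64 blocks
warps: 3 blocks
blocks: 32 blocks

Answer: 2 blocks, 14 active warps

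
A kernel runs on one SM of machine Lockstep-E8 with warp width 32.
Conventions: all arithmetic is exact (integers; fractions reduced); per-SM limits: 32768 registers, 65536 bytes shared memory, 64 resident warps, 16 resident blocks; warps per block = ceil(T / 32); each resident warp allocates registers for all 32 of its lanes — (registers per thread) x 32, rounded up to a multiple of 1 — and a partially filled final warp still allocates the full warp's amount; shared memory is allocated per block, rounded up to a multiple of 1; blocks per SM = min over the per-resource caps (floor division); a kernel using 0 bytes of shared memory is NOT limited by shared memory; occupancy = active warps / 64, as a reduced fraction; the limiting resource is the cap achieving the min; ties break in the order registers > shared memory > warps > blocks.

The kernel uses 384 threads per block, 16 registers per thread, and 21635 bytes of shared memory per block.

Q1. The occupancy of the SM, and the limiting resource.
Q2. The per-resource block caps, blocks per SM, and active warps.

Answer: occupancy 9/16, limited by shared memory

registers: 5 blocks
shared memory: 3 blocks
warps: 5 blocks
blocks: 16 blocks

Answer: 3 blocks, 36 active warps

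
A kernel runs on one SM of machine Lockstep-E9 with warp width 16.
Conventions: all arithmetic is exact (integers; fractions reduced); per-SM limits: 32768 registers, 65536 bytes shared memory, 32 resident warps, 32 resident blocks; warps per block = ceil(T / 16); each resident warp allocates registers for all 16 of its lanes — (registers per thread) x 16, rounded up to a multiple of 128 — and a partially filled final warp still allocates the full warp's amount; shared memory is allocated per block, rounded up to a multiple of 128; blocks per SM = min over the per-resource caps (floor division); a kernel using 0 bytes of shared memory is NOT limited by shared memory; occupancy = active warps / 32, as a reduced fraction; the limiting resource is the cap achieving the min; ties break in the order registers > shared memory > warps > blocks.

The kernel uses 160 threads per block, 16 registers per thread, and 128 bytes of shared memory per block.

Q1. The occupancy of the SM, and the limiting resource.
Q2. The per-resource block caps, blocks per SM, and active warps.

Answer: occupancy 15/16, limited by warps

registers: 12 blocks
shared memory: 512 blocks
warps: 3 blocks
blocks: 32 blocks

Answer: 3 blocks, 30 active warps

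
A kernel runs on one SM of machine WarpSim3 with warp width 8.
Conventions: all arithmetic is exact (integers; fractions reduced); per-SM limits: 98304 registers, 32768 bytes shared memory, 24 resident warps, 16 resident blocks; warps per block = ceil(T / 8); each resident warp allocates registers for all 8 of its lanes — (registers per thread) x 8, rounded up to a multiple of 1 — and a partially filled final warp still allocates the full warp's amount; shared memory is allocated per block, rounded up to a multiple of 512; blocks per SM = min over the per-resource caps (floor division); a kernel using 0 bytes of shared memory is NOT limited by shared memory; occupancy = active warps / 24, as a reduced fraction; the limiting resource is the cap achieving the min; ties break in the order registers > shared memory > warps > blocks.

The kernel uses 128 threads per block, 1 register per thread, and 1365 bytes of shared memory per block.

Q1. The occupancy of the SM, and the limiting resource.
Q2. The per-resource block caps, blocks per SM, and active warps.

Answer: occupancy 2/3, limited by warps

registers: 768 blocks
shared memory: 21 blocks
warps: 1 block
blocks: 16 blocks

Answer: 1 block, 16 active warps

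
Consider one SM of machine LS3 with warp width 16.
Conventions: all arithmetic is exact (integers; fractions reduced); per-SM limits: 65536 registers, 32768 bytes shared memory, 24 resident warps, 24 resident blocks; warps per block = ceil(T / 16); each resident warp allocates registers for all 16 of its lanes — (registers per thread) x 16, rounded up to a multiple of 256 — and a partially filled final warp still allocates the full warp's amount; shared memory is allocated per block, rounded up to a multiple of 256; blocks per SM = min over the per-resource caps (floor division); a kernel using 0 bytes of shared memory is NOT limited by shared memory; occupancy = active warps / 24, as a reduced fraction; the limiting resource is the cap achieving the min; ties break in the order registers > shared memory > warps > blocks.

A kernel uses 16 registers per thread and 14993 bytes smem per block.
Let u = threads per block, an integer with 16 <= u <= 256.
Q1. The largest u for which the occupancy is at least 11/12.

Answer: u = 192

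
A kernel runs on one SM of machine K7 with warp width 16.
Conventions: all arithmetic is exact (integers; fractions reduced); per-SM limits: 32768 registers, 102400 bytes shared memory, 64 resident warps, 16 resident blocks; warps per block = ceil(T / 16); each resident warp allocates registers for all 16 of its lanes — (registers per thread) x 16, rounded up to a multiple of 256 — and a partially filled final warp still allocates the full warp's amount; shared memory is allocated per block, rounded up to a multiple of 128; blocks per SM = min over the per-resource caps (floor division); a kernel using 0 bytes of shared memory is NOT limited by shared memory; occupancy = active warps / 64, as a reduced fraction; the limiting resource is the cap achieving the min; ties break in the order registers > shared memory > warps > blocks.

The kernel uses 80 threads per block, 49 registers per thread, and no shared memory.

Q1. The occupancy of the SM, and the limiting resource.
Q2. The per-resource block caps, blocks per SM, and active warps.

Answer: occupancy 15/32, limited by registers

registers: 6 blocks
shared memory: no limit (kernel uses none)
warps: 12 blocks
blocks: 16 blocks

Answer: 6 blocks, 30 active warps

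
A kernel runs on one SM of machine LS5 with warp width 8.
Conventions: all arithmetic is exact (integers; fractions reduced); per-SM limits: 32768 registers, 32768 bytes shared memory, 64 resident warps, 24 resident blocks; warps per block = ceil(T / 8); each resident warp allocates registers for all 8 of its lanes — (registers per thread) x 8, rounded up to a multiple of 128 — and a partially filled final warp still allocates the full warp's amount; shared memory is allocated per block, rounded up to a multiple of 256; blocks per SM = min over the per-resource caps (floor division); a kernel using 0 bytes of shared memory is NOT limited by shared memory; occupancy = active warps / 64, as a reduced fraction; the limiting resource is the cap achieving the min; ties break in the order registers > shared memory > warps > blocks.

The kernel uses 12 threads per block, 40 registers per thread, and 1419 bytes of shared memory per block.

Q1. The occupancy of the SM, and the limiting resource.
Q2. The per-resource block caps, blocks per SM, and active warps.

Answer: occupancy 21/32, limited by shared memory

registers: 42 blocks
shared memory: 21 blocks
warps: 32 blocks
blocks: 24 blocks

Answer: 21 blocks, 42 active warps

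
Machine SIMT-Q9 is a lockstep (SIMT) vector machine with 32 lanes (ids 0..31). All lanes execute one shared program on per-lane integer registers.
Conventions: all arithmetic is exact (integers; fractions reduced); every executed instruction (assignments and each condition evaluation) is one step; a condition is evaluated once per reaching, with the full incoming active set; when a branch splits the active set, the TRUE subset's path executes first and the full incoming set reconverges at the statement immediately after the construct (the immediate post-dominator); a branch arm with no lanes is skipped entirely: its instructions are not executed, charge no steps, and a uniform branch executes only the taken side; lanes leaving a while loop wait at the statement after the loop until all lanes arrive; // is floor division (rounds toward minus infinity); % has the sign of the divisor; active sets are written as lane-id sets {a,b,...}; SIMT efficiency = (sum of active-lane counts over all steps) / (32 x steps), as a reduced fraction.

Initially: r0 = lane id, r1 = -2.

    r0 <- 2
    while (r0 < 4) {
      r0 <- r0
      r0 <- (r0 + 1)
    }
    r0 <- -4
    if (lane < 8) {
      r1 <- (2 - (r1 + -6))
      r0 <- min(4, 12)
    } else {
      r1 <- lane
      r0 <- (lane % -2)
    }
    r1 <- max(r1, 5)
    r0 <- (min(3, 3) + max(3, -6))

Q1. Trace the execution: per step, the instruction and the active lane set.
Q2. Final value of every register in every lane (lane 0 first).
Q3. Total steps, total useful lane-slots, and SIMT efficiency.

step 0: r0 <- 2                      {0,1,2,3,4,5,6,7,8,9,10,11,12,13,14,15,16,17,18,19,20,21,22,23,24,25,26,27,28,29,30,31}
step 1: eval (r0 < 4)                {0,1,2,3,4,5,6,7,8,9,10,11,12,13,14,15,16,17,18,19,20,21,22,23,24,25,26,27,28,29,30,31}
step 2: r0 <- r0                     {0,1,2,3,4,5,6,7,8,9,10,11,12,13,14,15,16,17,18,19,20,21,22,23,24,25,26,27,28,29,30,31}
step 3: r0 <- (r0 + 1)               {0,1,2,3,4,5,6,7,8,9,10,11,12,13,14,15,16,17,18,19,20,21,22,23,24,25,26,27,28,29,30,31}
step 4: eval (r0 < 4)                {0,1,2,3,4,5,6,7,8,9,10,11,12,13,14,15,16,17,18,19,20,21,22,23,24,25,26,27,28,29,30,31}
step 5: r0 <- r0                     {0,1,2,3,4,5,6,7,8,9,10,11,12,13,14,15,16,17,18,19,20,21,22,23,24,25,26,27,28,29,30,31}
step 6: r0 <- (r0 + 1)               {0,1,2,3,4,5,6,7,8,9,10,11,12,13,14,15,16,17,18,19,20,21,22,23,24,25,26,27,28,29,30,31}
step 7: eval (r0 < 4)                {0,1,2,3,4,5,6,7,8,9,10,11,12,13,14,15,16,17,18,19,20,21,22,23,24,25,26,27,28,29,30,31}
step 8: r0 <- -4                     {0,1,2,3,4,5,6,7,8,9,10,11,12,13,14,15,16,17,18,19,20,21,22,23,24,25,26,27,28,29,30,31}
step 9: eval (lane < 8)              {0,1,2,3,4,5,6,7,8,9,10,11,12,13,14,15,16,17,18,19,20,21,22,23,24,25,26,27,28,29,30,31}
step 10: r1 <- (2 - (r1 + -6))        {0,1,2,3,4,5,6,7}
step 11: r0 <- min(4, 12)             {0,1,2,3,4,5,6,7}
step 12: r1 <- lane                   {8,9,10,11,12,13,14,15,16,17,18,19,20,21,22,23,24,25,26,27,28,29,30,31}
step 13: r0 <- (lane % -2)            {8,9,10,11,12,13,14,15,16,17,18,19,20,21,22,23,24,25,26,27,28,29,30,31}
step 14: r1 <- max(r1, 5)             {0,1,2,3,4,5,6,7,8,9,10,11,12,13,14,15,16,17,18,19,20,21,22,23,24,25,26,27,28,29,30,31}
step 15: r0 <- (min(3, 3) + max(3, -6)) {0,1,2,3,4,5,6,7,8,9,10,11,12,13,14,15,16,17,18,19,20,21,22,23,24,25,26,27,28,29,30,31}

Answer: 16 steps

r0: 6,6,6,6,6,6,6,6,6,6,6,6,6,6,6,6,6,6,6,6,6,6,6,6,6,6,6,6,6,6,6,6
r1: 10,10,10,10,10,10,10,10,8,9,10,11,12,13,14,15,16,17,18,19,20,21,22,23,24,25,26,27,28,29,30,31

steps = 16; useful = 448; efficiency = 448/512 = 7/8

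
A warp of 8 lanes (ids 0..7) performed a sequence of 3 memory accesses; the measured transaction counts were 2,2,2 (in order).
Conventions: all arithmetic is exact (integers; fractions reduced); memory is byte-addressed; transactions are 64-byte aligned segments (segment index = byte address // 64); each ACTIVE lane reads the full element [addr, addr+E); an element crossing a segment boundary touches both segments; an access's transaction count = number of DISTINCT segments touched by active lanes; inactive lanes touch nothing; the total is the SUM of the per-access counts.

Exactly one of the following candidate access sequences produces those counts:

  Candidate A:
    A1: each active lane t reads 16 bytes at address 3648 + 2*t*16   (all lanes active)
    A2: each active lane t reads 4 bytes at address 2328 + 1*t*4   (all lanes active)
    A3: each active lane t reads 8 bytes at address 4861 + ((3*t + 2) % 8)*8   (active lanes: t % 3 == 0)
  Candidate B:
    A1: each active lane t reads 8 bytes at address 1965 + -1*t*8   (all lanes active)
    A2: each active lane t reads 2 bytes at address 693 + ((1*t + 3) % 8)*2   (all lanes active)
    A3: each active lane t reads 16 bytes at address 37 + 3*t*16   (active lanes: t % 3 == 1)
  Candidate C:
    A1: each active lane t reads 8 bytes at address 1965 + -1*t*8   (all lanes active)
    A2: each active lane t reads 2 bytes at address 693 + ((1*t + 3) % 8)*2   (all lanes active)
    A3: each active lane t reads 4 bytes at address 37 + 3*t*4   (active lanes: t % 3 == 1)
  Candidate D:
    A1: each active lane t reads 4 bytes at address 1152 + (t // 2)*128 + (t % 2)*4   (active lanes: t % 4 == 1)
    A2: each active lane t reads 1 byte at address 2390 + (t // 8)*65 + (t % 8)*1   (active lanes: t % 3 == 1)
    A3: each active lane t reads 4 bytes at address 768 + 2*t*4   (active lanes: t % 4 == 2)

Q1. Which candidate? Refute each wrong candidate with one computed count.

A: A1 gives 4 transactions, not 2
B: A3 gives 4 transactions, not 2
D: A2 gives 1 transaction, not 2
C: all counts match (2,2,2)

Answer: C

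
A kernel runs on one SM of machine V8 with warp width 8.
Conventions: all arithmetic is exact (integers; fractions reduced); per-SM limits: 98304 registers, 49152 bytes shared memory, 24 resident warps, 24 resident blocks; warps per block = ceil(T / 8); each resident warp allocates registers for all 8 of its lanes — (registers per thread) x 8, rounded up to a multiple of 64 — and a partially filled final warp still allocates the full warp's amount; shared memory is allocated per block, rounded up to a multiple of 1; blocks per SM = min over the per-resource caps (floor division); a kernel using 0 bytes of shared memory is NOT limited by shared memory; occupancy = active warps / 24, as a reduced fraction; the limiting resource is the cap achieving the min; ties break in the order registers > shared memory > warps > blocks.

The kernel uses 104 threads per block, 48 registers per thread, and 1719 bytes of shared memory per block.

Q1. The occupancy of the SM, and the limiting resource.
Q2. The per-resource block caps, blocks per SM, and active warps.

Answer: occupancy 13/24, limited by warps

registers: 19 blocks
shared memory: 28 blocks
warps: 1 block
blocks: 24 blocks

Answer: 1 block, 13 active warps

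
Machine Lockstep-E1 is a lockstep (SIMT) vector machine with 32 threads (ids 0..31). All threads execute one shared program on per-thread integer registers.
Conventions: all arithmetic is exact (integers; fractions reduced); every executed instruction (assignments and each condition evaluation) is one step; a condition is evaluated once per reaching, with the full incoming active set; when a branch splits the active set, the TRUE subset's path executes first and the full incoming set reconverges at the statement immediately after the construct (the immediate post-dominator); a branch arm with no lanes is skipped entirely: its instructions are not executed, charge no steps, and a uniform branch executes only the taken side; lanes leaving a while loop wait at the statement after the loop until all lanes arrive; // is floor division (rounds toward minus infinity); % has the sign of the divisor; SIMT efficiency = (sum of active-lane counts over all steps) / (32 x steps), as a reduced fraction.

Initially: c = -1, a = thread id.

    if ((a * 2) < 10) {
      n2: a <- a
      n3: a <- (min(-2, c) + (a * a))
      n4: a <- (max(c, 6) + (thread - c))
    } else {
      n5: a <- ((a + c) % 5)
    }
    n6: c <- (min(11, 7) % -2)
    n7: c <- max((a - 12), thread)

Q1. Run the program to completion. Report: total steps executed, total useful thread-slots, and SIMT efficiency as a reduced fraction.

Answer: 7 steps, 138 useful, 69/112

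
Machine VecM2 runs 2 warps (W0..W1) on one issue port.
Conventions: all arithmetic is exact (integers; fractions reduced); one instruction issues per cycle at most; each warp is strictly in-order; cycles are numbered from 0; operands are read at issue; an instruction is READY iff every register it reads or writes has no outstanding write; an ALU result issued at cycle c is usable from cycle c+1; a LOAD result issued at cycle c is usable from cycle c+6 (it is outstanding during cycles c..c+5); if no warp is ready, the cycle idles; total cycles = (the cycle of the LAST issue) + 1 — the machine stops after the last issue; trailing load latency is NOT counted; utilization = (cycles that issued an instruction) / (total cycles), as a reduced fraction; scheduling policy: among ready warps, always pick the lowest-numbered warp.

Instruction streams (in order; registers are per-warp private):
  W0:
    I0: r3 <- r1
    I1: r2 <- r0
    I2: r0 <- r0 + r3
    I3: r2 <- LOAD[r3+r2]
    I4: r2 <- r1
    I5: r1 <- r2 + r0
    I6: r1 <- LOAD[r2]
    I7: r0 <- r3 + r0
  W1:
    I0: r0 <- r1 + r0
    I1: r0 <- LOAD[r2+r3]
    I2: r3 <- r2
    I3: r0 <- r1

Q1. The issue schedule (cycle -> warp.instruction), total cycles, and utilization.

cycle 0: W0.I0
cycle 1: W0.I1
cycle 2: W0.I2
cycle 3: W0.I3
cycle 4: W1.I0
cycle 5: W1.I1
cycle 6: W1.I2
cycle 7: idle
cycle 8: idle
cycle 9: W0.I4
cycle 10: W0.I5
cycle 11: W0.I6
cycle 12: W0.I7
cycle 13: W1.I3

Answer: 14 cycles, utilization 6/7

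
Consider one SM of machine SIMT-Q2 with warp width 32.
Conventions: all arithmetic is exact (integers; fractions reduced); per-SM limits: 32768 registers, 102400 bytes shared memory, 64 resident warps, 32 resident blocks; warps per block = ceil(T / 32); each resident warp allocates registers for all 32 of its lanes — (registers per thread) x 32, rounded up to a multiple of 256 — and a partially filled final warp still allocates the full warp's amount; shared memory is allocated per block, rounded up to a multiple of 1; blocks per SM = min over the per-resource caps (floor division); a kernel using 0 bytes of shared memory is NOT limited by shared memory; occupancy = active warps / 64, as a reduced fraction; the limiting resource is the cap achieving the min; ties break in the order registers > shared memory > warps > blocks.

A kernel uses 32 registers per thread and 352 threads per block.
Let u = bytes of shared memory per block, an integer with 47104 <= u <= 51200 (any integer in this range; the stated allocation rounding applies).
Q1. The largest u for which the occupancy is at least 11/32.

Answer: u = 51200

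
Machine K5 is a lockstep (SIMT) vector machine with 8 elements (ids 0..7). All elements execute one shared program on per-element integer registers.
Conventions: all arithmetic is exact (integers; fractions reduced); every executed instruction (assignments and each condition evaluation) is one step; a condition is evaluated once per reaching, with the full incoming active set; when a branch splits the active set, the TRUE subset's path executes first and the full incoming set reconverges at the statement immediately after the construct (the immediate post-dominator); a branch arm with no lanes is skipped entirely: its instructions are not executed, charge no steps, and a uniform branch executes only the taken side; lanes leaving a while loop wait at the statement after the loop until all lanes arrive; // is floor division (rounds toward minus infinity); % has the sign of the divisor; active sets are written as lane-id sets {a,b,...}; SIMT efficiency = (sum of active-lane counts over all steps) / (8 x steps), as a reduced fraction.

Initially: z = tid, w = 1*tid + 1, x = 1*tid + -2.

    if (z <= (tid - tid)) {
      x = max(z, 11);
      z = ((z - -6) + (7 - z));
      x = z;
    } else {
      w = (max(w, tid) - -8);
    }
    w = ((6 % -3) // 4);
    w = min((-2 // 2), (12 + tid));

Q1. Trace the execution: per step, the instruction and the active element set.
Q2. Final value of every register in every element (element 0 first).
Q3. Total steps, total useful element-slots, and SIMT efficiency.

step 0: eval (z <= (tid - tid))      {0,1,2,3,4,5,6,7}
step 1: x <- max(z, 11)              {0}
step 2: z <- ((z - -6) + (7 - z))    {0}
step 3: x <- z                       {0}
step 4: w <- (max(w, tid) - -8)      {1,2,3,4,5,6,7}
step 5: w <- ((6 % -3) // 4)         {0,1,2,3,4,5,6,7}
step 6: w <- min((-2 // 2), (12 + tid)) {0,1,2,3,4,5,6,7}

Answer: 7 steps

z: 13,1,2,3,4,5,6,7
w: -1,-1,-1,-1,-1,-1,-1,-1
x: 13,-1,0,1,2,3,4,5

steps = 7; useful = 34; efficiency = 34/56 = 17/28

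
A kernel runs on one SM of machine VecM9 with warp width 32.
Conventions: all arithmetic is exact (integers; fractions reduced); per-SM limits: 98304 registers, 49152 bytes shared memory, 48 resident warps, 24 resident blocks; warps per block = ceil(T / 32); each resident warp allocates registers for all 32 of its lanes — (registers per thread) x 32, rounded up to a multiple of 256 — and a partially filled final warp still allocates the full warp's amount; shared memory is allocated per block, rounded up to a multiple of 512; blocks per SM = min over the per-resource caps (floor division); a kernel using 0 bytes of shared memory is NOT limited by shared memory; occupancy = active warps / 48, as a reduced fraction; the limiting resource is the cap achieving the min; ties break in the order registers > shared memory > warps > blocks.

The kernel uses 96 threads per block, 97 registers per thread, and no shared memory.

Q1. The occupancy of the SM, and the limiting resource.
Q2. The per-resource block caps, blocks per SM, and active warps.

Answer: occupancy 9/16, limited by registers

registers: 9 blocks
shared memory: no limit (kernel uses none)
warps: 16 blocks
blocks: 24 blocks

Answer: 9 blocks, 27 active warps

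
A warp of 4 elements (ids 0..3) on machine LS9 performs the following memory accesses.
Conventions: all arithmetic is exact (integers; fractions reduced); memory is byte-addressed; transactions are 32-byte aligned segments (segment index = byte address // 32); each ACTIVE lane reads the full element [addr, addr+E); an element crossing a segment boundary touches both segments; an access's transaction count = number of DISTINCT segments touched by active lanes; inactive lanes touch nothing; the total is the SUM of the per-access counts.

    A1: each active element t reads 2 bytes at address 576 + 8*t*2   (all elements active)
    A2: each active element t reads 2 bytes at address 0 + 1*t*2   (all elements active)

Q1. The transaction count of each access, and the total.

A1: 2 transactions
A2: 1 transaction

Answer: 2,1; total 3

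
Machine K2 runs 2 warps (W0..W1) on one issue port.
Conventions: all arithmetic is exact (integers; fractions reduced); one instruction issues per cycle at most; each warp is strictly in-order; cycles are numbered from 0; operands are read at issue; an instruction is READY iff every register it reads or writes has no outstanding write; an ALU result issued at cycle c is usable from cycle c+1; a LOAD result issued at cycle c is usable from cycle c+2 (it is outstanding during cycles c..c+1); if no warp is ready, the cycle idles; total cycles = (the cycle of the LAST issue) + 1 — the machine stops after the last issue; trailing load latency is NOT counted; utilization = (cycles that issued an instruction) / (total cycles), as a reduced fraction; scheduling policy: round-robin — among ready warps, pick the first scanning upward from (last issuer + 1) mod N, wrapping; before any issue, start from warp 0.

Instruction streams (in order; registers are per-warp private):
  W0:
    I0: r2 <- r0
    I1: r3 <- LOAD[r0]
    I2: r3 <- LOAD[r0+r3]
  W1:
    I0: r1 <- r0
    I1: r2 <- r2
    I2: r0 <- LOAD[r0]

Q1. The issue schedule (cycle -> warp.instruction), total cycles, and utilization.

cycle 0: W0.I0
cycle 1: W1.I0
cycle 2: W0.I1
cycle 3: W1.I1
cycle 4: W0.I2
cycle 5: W1.I2

Answer: 6 cycles, utilization 1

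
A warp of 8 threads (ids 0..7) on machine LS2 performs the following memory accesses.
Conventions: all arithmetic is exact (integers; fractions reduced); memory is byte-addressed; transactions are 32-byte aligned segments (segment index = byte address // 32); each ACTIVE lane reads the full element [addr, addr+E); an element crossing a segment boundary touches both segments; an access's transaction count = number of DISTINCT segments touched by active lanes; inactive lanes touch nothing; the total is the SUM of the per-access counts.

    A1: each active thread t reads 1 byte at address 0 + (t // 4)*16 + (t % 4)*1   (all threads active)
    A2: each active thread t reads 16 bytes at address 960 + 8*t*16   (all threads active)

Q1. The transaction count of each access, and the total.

A1: 1 transaction
A2: 8 transactions

Answer: 1,8; total 9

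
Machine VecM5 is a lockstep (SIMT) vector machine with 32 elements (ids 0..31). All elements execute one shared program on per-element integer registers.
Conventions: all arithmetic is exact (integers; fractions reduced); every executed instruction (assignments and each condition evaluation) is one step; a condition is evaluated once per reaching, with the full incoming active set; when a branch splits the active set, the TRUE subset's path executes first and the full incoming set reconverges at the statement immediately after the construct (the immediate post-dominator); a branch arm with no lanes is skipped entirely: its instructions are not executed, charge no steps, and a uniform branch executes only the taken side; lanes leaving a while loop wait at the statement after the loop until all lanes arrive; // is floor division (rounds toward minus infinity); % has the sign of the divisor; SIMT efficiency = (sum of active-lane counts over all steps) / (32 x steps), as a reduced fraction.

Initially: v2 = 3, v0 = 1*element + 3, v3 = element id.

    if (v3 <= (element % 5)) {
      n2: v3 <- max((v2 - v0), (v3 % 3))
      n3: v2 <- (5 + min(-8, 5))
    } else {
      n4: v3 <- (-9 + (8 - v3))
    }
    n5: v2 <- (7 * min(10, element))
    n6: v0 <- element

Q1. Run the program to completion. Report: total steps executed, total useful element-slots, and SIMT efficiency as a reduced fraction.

Answer: 6 steps, 133 useful, 133/192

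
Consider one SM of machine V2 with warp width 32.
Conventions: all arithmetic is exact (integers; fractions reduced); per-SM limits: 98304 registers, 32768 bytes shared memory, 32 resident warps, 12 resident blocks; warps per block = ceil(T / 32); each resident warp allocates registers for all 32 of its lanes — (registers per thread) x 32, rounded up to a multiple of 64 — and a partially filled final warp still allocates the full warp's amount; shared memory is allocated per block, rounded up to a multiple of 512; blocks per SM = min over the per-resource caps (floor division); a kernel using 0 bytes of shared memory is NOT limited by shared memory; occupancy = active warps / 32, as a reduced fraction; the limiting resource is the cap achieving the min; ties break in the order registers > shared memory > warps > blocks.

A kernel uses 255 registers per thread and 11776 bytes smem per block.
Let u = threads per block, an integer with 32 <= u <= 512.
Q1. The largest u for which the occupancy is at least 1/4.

Answer: u = 384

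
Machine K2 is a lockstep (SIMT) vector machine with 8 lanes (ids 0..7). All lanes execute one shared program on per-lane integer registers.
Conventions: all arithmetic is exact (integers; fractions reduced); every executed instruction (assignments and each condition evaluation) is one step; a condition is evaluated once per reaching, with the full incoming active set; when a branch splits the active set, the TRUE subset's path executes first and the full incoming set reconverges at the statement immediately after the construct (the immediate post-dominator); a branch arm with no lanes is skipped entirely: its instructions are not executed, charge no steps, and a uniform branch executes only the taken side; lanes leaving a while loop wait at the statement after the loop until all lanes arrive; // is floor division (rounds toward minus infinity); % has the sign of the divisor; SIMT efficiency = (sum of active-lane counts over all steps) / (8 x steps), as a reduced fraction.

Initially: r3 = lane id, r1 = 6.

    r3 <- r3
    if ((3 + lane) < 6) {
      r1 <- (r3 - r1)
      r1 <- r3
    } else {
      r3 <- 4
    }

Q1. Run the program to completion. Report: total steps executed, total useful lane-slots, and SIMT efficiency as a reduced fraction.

Answer: 5 steps, 27 useful, 27/40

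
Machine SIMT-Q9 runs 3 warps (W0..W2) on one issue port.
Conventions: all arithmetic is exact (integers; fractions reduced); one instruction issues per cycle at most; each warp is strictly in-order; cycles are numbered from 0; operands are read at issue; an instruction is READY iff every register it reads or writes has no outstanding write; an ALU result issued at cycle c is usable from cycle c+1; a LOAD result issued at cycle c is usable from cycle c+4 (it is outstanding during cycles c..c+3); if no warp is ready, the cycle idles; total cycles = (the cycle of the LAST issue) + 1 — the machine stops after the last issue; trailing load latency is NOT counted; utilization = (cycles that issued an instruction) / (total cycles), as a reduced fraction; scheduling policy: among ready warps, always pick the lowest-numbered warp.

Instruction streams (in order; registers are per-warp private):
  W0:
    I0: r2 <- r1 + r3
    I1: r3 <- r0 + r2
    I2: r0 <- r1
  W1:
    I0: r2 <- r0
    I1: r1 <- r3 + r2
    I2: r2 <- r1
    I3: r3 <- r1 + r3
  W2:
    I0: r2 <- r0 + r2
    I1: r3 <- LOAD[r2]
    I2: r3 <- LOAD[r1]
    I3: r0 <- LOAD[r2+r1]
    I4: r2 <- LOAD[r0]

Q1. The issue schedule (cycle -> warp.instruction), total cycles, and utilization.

cycle 0: W0.I0
cycle 1: W0.I1
cycle 2: W0.I2
cycle 3: W1.I0
cycle 4: W1.I1
cycle 5: W1.I2
cycle 6: W1.I3
cycle 7: W2.I0
cycle 8: W2.I1
cycle 9: idle
cycle 10: idle
cycle 11: idle
cycle 12: W2.I2
cycle 13: W2.I3
cycle 14: idle
cycle 15: idle
cycle 16: idle
cycle 17: W2.I4

Answer: 18 cycles, utilization 2/3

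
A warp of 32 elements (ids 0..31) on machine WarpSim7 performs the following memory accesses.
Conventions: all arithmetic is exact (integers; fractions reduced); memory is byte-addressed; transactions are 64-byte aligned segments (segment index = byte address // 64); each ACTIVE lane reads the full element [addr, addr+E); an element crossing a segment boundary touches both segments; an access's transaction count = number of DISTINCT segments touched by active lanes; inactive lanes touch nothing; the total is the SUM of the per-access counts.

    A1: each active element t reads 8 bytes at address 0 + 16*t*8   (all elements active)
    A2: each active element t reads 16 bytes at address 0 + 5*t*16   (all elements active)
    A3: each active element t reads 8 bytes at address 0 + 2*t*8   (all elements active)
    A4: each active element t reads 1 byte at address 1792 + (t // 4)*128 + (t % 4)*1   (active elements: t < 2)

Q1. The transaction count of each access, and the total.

A1: 32 transactions
A2: 32 transactions
A3: 8 transactions
A4: 1 transaction

Answer: 32,32,8,1; total 73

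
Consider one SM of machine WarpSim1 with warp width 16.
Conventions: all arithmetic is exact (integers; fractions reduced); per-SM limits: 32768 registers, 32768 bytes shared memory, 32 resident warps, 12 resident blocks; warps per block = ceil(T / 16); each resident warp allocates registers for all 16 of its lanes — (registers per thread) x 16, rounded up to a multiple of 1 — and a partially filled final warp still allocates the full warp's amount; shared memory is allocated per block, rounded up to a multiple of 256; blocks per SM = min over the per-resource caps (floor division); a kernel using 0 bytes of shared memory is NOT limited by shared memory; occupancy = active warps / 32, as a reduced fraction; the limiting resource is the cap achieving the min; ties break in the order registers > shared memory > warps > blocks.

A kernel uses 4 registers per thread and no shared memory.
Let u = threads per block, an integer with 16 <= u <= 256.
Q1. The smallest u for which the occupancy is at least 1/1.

Answer: u = 49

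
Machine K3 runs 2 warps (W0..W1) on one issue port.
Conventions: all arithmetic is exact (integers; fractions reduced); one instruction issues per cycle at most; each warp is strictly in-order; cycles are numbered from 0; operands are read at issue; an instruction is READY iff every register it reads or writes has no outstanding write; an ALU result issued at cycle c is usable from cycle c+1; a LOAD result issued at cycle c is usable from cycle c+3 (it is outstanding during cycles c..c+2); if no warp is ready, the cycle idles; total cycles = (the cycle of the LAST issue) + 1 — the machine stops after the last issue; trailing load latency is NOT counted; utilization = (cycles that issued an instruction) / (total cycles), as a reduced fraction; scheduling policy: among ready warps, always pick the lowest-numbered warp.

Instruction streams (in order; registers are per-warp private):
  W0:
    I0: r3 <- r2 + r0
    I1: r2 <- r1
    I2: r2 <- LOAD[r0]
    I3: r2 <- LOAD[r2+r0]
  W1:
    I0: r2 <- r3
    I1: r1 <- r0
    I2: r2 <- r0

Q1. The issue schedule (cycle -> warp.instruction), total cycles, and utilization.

cycle 0: W0.I0
cycle 1: W0.I1
cycle 2: W0.I2
cycle 3: W1.I0
cycle 4: W1.I1
cycle 5: W0.I3
cycle 6: W1.I2

Answer: 7 cycles, utilization 1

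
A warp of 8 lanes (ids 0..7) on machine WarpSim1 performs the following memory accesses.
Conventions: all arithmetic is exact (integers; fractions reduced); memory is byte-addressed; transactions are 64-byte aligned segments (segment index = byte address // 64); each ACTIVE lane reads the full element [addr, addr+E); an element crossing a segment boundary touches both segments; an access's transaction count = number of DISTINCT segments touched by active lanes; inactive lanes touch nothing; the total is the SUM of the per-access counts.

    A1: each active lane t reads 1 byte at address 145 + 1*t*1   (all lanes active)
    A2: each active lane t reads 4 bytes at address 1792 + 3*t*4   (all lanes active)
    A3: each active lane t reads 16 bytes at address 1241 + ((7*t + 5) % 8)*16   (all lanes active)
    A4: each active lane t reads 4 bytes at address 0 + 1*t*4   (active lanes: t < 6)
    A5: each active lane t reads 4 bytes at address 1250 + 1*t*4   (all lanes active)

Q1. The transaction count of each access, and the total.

A1: 1 transaction
A2: 2 transactions
A3: 3 transactions
A4: 1 transaction
A5: 2 transactions

Answer: 1,2,3,1,2; total 9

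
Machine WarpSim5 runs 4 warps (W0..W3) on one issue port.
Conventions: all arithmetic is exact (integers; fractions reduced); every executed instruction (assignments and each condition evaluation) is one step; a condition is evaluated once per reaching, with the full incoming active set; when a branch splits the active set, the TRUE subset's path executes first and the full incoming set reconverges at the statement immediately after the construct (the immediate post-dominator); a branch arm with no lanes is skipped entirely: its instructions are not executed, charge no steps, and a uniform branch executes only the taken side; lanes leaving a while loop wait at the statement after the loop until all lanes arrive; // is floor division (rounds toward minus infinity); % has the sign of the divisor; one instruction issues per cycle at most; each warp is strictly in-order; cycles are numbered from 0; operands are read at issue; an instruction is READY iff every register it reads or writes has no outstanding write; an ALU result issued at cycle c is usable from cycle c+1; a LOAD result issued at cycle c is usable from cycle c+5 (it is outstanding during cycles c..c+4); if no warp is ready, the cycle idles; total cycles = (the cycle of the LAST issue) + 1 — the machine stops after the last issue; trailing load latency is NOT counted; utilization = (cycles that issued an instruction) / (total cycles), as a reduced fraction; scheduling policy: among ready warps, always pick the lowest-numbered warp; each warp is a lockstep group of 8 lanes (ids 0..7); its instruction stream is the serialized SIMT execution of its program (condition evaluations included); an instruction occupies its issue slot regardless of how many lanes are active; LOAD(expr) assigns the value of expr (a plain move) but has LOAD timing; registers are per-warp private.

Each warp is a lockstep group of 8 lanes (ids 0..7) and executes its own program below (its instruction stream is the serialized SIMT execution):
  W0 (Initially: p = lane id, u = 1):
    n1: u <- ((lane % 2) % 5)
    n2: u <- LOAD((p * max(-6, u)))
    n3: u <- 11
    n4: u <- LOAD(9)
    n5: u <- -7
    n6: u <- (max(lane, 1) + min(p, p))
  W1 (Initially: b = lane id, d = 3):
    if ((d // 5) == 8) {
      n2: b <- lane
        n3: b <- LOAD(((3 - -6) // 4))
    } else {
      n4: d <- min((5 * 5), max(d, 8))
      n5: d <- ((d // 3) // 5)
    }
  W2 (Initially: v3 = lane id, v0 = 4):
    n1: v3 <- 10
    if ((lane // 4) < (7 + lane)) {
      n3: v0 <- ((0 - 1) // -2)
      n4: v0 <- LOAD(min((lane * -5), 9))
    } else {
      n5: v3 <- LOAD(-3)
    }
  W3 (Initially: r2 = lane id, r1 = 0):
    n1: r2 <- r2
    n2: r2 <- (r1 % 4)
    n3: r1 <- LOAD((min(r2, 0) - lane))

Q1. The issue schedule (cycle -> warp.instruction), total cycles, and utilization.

cycle 0: W0.I0
cycle 1: W0.I1
cycle 2: W1.I0
cycle 3: W1.I1
cycle 4: W1.I2
cycle 5: W2.I0
cycle 6: W0.I2
cycle 7: W0.I3
cycle 8: W2.I1
cycle 9: W2.I2
cycle 10: W2.I3
cycle 11: W3.I0
cycle 12: W0.I4
cycle 13: W0.I5
cycle 14: W3.I1
cycle 15: W3.I2

Answer: 16 cycles, utilization 1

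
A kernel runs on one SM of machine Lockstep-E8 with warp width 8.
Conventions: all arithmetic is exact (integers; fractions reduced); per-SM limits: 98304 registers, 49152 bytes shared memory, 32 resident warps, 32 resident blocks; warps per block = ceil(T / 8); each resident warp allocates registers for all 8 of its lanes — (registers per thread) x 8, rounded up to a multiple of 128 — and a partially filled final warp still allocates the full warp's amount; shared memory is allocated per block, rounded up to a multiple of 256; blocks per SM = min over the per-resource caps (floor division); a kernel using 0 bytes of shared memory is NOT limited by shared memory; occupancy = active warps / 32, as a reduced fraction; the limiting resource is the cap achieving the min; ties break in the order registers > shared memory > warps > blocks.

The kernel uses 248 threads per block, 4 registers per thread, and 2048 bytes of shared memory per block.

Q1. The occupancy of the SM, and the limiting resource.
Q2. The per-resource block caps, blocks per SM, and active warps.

Answer: occupancy 31/32, limited by warps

registers: 24 blocks
shared memory: 24 blocks
warps: 1 block
blocks: 32 blocks

Answer: 1 block, 31 active warps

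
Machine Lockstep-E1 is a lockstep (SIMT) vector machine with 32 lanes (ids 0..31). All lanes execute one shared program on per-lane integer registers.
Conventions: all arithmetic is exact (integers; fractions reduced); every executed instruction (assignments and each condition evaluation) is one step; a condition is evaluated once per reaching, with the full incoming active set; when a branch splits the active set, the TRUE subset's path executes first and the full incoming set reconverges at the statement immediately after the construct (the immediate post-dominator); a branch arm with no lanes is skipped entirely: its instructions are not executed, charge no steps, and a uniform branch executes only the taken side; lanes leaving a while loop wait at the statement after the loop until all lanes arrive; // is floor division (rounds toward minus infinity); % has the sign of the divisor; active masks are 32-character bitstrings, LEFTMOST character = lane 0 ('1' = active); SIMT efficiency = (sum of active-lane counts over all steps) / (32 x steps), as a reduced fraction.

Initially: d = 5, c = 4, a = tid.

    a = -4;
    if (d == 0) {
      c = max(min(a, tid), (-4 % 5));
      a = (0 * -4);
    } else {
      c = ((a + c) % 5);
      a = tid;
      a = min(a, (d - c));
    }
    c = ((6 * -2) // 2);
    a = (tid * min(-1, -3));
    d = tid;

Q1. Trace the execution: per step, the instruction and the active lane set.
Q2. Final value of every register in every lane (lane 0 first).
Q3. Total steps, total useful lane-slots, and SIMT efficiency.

step 0: a <- -4                      11111111111111111111111111111111
step 1: eval (d == 0)                11111111111111111111111111111111
step 2: c <- ((a + c) % 5)           11111111111111111111111111111111
step 3: a <- tid                     11111111111111111111111111111111
step 4: a <- min(a, (d - c))         11111111111111111111111111111111
step 5: c <- ((6 * -2) // 2)         11111111111111111111111111111111
step 6: a <- (tid * min(-1, -3))     11111111111111111111111111111111
step 7: d <- tid                     11111111111111111111111111111111

Answer: 8 steps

d: 0,1,2,3,4,5,6,7,8,9,10,11,12,13,14,15,16,17,18,19,20,21,22,23,24,25,26,27,28,29,30,31
c: -6,-6,-6,-6,-6,-6,-6,-6,-6,-6,-6,-6,-6,-6,-6,-6,-6,-6,-6,-6,-6,-6,-6,-6,-6,-6,-6,-6,-6,-6,-6,-6
a: 0,-3,-6,-9,-12,-15,-18,-21,-24,-27,-30,-33,-36,-39,-42,-45,-48,-51,-54,-57,-60,-63,-66,-69,-72,-75,-78,-81,-84,-87,-90,-93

steps = 8; useful = 256; efficiency = 256/256 = 1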